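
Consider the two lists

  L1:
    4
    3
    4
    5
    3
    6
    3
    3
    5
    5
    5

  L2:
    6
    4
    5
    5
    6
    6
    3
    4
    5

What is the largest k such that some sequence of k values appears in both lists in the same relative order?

Let dp[i][j] be the LCS length of the first i values of L1 and the first j values of L2. dp[i][j] = dp[i-1][j-1]+1 when the i-th and j-th values match, else max(dp[i-1][j], dp[i][j-1]).
    ·  6  4  5  5  6  6  3  4  5
 ·  0  0  0  0  0  0  0  0  0  0
 4  0  0  1  1  1  1  1  1  1  1
 3  0  0  1  1  1  1  1  2  2  2
 4  0  0  1  1  1  1  1  2  3  3
 5  0  0  1  2  2  2  2  2  3  4
 3  0  0  1  2  2  2  2  3  3  4
 6  0  1  1  2  2  3  3  3  3  4
 3  0  1  1  2  2  3  3  4  4  4
 3  0  1  1  2  2  3  3  4  4  4
 5  0  1  1  2  3  3  3  4  4  5
 5  0  1  1  2  3  3  3  4  4  5
 5  0  1  1  2  3  3  3  4  4  5
dp[11][9] = 5. One LCS (by backtracking along matches): 4, 5, 6, 3, 5.

5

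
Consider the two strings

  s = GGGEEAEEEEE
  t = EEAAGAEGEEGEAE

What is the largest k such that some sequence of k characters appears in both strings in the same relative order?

8

One common subsequence of length 8: E (s #4, t #1) → E (s #5, t #2) → A (s #6, t #6) → E (s #7, t #7) → E (s #8, t #9) → E (s #9, t #10) → E (s #10, t #12) → E (s #11, t #14). dp[11][14] = 8 confirms this is the maximum.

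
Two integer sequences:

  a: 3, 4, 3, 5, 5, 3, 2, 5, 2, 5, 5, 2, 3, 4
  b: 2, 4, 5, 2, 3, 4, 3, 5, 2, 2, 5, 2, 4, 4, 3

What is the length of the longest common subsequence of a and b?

Match 3 [1,5], 4 [2,6], 3 [3,7], 5 [5,8], 2 [7,9], 2 [9,10], 5 [11,11], 2 [12,12], 3 [13,15] — 9 values in the same relative order in both. The LCS DP gives dp[14][15] = 9, so this is optimal.

9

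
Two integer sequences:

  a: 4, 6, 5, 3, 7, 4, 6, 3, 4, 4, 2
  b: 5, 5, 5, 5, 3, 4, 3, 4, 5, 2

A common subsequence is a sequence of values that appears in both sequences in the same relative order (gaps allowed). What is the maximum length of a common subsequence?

Let dp[i][j] be the LCS length of the first i values of a and the first j values of b. dp[i][j] = dp[i-1][j-1]+1 when the i-th and j-th values match, else max(dp[i-1][j], dp[i][j-1]).
    ·  5  5  5  5  3  4  3  4  5  2
 ·  0  0  0  0  0  0  0  0  0  0  0
 4  0  0  0  0  0  0  1  1  1  1  1
 6  0  0  0  0  0  0  1  1  1  1  1
 5  0  1  1  1  1  1  1  1  1  2  2
 3  0  1  1  1  1  2  2  2  2  2  2
 7  0  1  1  1  1  2  2  2  2  2  2
 4  0  1  1  1  1  2  3  3  3  3  3
 6  0  1  1  1  1  2  3  3  3  3  3
 3  0  1  1  1  1  2  3  4  4  4  4
 4  0  1  1  1  1  2  3  4  5  5  5
 4  0  1  1  1  1  2  3  4  5  5  5
 2  0  1  1  1  1  2  3  4  5  5  6
dp[11][10] = 6. One LCS (by backtracking along matches): 5, 3, 4, 3, 4, 2.

6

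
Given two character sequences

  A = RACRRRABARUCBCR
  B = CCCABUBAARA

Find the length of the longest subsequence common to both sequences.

6

One common subsequence of length 6: C (A #3, B #3) → A (A #7, B #4) → B (A #8, B #5) → U (A #11, B #6) → B (A #13, B #7) → R (A #15, B #10). Since dp[15][11] = 6, nothing longer is possible.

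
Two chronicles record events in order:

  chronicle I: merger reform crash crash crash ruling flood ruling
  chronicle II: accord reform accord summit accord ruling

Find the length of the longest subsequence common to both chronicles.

2

Match reform [2,2], ruling [8,6] — 2 events in the same relative order in both, and the DP table's final entry dp[8][6] is also 2, so no common subsequence is longer.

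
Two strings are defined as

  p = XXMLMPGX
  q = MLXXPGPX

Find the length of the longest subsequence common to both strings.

5

One common subsequence of length 5: X at p[1]=q[3]; then X at p[2]=q[4]; then P at p[6]=q[5]; then G at p[7]=q[6]; then X at p[8]=q[8]. dp[8][8] = 5 confirms this is the maximum.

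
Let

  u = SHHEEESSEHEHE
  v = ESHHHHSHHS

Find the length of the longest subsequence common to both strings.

6

Pick S at u[1]=v[2], then H at u[2]=v[5], then H at u[3]=v[6], then S at u[8]=v[7], then H at u[10]=v[8], then H at u[12]=v[9]; all 6 characters appear in both, in order. The LCS DP gives dp[13][10] = 6, so this is optimal.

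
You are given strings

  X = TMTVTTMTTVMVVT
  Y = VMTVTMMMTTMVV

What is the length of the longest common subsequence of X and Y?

Taking M at X[2]=Y[2] → T at X[3]=Y[3] → V at X[4]=Y[4] → T at X[5]=Y[5] → M at X[7]=Y[8] → T at X[8]=Y[9] → T at X[9]=Y[10] → M at X[11]=Y[11] → V at X[12]=Y[12] → V at X[13]=Y[13] gives a common subsequence of length 10. dp[14][13] = 10 confirms this is the maximum.

10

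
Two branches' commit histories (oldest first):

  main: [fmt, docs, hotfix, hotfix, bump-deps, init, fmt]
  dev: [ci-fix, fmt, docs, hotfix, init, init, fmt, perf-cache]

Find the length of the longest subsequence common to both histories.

One common subsequence of length 5: fmt [1,2] → docs [2,3] → hotfix [3,4] → init [6,6] → fmt [7,7]. dp[7][8] = 5 confirms this is the maximum.

5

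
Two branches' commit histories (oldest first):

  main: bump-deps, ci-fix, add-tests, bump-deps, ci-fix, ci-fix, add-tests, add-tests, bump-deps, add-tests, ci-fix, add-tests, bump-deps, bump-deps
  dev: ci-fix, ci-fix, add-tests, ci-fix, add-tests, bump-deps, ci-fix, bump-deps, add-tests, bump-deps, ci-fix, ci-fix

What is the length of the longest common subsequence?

8

Taking ci-fix [2,2] → add-tests [3,3] → ci-fix [6,4] → add-tests [8,5] → bump-deps [9,6] → ci-fix [11,7] → add-tests [12,9] → bump-deps [13,10] gives a common subsequence of length 8. dp[14][12] = 8 confirms this is the maximum.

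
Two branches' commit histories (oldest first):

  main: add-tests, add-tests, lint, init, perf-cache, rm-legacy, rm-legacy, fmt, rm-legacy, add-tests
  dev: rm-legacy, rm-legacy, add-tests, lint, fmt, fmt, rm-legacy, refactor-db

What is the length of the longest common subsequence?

4

One common subsequence of length 4: add-tests at main[2]=dev[3]; then lint at main[3]=dev[4]; then fmt at main[8]=dev[6]; then rm-legacy at main[9]=dev[7]. Since dp[10][8] = 4, nothing longer is possible.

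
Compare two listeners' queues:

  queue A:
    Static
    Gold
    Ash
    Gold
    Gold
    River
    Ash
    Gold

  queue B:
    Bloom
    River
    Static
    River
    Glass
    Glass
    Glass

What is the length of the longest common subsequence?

Match Static [1,3]; then River [6,4] — 2 songs in the same relative order in both. The LCS DP gives dp[8][7] = 2, so this is optimal.

2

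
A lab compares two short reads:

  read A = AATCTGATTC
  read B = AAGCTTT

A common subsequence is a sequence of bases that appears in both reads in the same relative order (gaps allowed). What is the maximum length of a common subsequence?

Let dp[i][j] be the LCS length of the first i bases of read A and the first j bases of read B. dp[i][j] = dp[i-1][j-1]+1 when the i-th and j-th bases match, else max(dp[i-1][j], dp[i][j-1]).
    ·  A  A  G  C  T  T  T
 ·  0  0  0  0  0  0  0  0
 A  0  1  1  1  1  1  1  1
 A  0  1  2  2  2  2  2  2
 T  0  1  2  2  2  3  3  3
 C  0  1  2  2  3  3  3  3
 T  0  1  2  2  3  4  4  4
 G  0  1  2  3  3  4  4  4
 A  0  1  2  3  3  4  4  4
 T  0  1  2  3  3  4  5  5
 T  0  1  2  3  3  4  5  6
 C  0  1  2  3  4  4  5  6
dp[10][7] = 6. One LCS (by backtracking along matches): AACTTT.

6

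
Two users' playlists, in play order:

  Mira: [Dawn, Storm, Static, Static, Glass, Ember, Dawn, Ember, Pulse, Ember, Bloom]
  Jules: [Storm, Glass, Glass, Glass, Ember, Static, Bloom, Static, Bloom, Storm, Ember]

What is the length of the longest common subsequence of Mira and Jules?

One common subsequence of length 4: Storm at Mira[2]=Jules[1], then Static at Mira[3]=Jules[6], then Static at Mira[4]=Jules[8], then Ember at Mira[10]=Jules[11]. The LCS DP gives dp[11][11] = 4, so this is optimal.

4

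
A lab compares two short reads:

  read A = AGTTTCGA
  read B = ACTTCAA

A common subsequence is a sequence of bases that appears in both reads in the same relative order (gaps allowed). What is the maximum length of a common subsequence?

One common subsequence of length 5: A at read A[1]=read B[1], then T at read A[4]=read B[3], then T at read A[5]=read B[4], then C at read A[6]=read B[5], then A at read A[8]=read B[7]. dp[8][7] = 5 confirms this is the maximum.

5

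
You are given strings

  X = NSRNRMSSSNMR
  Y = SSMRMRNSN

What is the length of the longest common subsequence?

5

Let dp[i][j] be the LCS length of the first i characters of X and the first j characters of Y. dp[i][j] = dp[i-1][j-1]+1 when the i-th and j-th characters match, else max(dp[i-1][j], dp[i][j-1]).
    ·  S  S  M  R  M  R  N  S  N
 ·  0  0  0  0  0  0  0  0  0  0
 N  0  0  0  0  0  0  0  1  1  1
 S  0  1  1  1  1  1  1  1  2  2
 R  0  1  1  1  2  2  2  2  2  2
 N  0  1  1  1  2  2  2  3  3  3
 R  0  1  1  1  2  2  3  3  3  3
 M  0  1  1  2  2  3  3  3  3  3
 S  0  1  2  2  2  3  3  3  4  4
 S  0  1  2  2  2  3  3  3  4  4
 S  0  1  2  2  2  3  3  3  4  4
 N  0  1  2  2  2  3  3  4  4  5
 M  0  1  2  3  3  3  3  4  4  5
 R  0  1  2  3  4  4  4  4  4  5
dp[12][9] = 5. One LCS (by backtracking along matches): SRNSN.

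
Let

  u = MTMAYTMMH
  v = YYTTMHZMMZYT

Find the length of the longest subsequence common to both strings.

4

Taking M [1,8], then M [3,9], then Y [5,11], then T [6,12] gives a common subsequence of length 4. Since dp[9][12] = 4, nothing longer is possible.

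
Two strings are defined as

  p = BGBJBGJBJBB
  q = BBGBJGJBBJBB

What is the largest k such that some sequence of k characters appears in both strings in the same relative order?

10

Pick B [1,2] → G [2,3] → B [3,4] → J [4,5] → G [6,6] → J [7,7] → B [8,9] → J [9,10] → B [10,11] → B [11,12]; all 10 characters appear in both, in order, and the DP table's final entry dp[11][12] is also 10, so no common subsequence is longer.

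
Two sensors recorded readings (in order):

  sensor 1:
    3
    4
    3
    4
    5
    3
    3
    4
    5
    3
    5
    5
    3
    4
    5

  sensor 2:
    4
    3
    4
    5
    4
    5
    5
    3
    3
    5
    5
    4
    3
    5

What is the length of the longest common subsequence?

Match 4 (sensor 1 #2, sensor 2 #1) → 3 (sensor 1 #3, sensor 2 #2) → 4 (sensor 1 #4, sensor 2 #3) → 5 (sensor 1 #5, sensor 2 #4) → 4 (sensor 1 #8, sensor 2 #5) → 5 (sensor 1 #9, sensor 2 #7) → 3 (sensor 1 #10, sensor 2 #9) → 5 (sensor 1 #11, sensor 2 #10) → 5 (sensor 1 #12, sensor 2 #11) → 3 (sensor 1 #13, sensor 2 #13) → 5 (sensor 1 #15, sensor 2 #14) — 11 values in the same relative order in both. dp[15][14] = 11 confirms this is the maximum.

11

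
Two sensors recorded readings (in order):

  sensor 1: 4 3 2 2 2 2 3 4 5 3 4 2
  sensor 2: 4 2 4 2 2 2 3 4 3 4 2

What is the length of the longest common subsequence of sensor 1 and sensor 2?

10

Pick 4 [1,1], then 2 [3,2], then 2 [4,4], then 2 [5,5], then 2 [6,6], then 3 [7,7], then 4 [8,8], then 3 [10,9], then 4 [11,10], then 2 [12,11]; all 10 values appear in both, in order. The LCS DP gives dp[12][11] = 10, so this is optimal.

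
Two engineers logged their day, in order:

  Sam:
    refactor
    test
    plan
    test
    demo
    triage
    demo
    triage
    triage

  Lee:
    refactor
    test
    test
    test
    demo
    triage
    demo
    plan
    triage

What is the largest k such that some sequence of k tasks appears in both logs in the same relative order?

One common subsequence of length 7: refactor (Sam #1, Lee #1) → test (Sam #2, Lee #3) → test (Sam #4, Lee #4) → demo (Sam #5, Lee #5) → triage (Sam #6, Lee #6) → demo (Sam #7, Lee #7) → triage (Sam #9, Lee #9), and the DP table's final entry dp[9][9] is also 7, so no common subsequence is longer.

7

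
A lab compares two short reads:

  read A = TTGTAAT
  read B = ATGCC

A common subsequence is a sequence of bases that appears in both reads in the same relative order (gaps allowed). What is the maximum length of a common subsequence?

Let dp[i][j] be the LCS length of the first i bases of read A and the first j bases of read B. dp[i][j] = dp[i-1][j-1]+1 when the i-th and j-th bases match, else max(dp[i-1][j], dp[i][j-1]).
    ·  A  T  G  C  C
 ·  0  0  0  0  0  0
 T  0  0  1  1  1  1
 T  0  0  1  1  1  1
 G  0  0  1  2  2  2
 T  0  0  1  2  2  2
 A  0  1  1  2  2  2
 A  0  1  1  2  2  2
 T  0  1  2  2  2  2
dp[7][5] = 2. One LCS (by backtracking along matches): TG.

2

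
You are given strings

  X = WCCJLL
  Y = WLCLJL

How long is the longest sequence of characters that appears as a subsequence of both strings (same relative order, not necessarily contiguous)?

4

Let dp[i][j] be the LCS length of the first i characters of X and the first j characters of Y. dp[i][j] = dp[i-1][j-1]+1 when the i-th and j-th characters match, else max(dp[i-1][j], dp[i][j-1]).
    ·  W  L  C  L  J  L
 ·  0  0  0  0  0  0  0
 W  0  1  1  1  1  1  1
 C  0  1  1  2  2  2  2
 C  0  1  1  2  2  2  2
 J  0  1  1  2  2  3  3
 L  0  1  2  2  3  3  4
 L  0  1  2  2  3  3  4
dp[6][6] = 4. One LCS (by backtracking along matches): WCJL.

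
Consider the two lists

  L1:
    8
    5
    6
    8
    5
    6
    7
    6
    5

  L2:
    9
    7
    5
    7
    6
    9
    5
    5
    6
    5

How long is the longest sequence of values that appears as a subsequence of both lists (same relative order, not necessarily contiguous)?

One common subsequence of length 5: 5 [2,3], then 6 [3,5], then 5 [5,8], then 6 [8,9], then 5 [9,10], and the DP table's final entry dp[9][10] is also 5, so no common subsequence is longer.

5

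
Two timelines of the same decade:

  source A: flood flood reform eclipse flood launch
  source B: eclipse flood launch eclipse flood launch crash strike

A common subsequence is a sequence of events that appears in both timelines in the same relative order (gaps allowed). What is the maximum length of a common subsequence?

Taking flood (source A #1, source B #2), then eclipse (source A #4, source B #4), then flood (source A #5, source B #5), then launch (source A #6, source B #6) gives a common subsequence of length 4, and the DP table's final entry dp[6][8] is also 4, so no common subsequence is longer.

4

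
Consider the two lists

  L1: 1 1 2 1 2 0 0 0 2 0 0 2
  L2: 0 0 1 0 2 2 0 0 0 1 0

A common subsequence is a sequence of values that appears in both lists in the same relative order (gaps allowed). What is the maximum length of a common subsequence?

7

Pick 1 (L1 #1, L2 #3) → 2 (L1 #3, L2 #5) → 2 (L1 #5, L2 #6) → 0 (L1 #6, L2 #7) → 0 (L1 #7, L2 #8) → 0 (L1 #8, L2 #9) → 0 (L1 #11, L2 #11); all 7 values appear in both, in order, and the DP table's final entry dp[12][11] is also 7, so no common subsequence is longer.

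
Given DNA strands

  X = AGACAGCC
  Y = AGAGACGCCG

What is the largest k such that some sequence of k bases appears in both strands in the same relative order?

7

Pick A (X #1, Y #3), then G (X #2, Y #4), then A (X #3, Y #5), then C (X #4, Y #6), then G (X #6, Y #7), then C (X #7, Y #8), then C (X #8, Y #9); all 7 bases appear in both, in order. dp[8][10] = 7 confirms this is the maximum.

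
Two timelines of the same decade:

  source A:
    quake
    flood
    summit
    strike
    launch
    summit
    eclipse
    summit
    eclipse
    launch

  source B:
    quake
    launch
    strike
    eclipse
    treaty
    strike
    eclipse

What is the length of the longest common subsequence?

One common subsequence of length 4: quake [1,1], strike [4,3], eclipse [7,4], eclipse [9,7]. Since dp[10][7] = 4, nothing longer is possible.

4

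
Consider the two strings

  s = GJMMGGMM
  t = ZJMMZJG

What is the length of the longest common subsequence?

Let dp[i][j] be the LCS length of the first i characters of s and the first j characters of t. dp[i][j] = dp[i-1][j-1]+1 when the i-th and j-th characters match, else max(dp[i-1][j], dp[i][j-1]).
    ·  Z  J  M  M  Z  J  G
 ·  0  0  0  0  0  0  0  0
 G  0  0  0  0  0  0  0  1
 J  0  0  1  1  1  1  1  1
 M  0  0  1  2  2  2  2  2
 M  0  0  1  2  3  3  3  3
 G  0  0  1  2  3  3  3  4
 G  0  0  1  2  3  3  3  4
 M  0  0  1  2  3  3  3  4
 M  0  0  1  2  3  3  3  4
dp[8][7] = 4. One LCS (by backtracking along matches): JMMG.

4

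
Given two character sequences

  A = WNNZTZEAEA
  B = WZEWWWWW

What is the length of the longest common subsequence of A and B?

Taking W (A #1, B #1), Z (A #6, B #2), E (A #7, B #3) gives a common subsequence of length 3, and the DP table's final entry dp[10][8] is also 3, so no common subsequence is longer.

3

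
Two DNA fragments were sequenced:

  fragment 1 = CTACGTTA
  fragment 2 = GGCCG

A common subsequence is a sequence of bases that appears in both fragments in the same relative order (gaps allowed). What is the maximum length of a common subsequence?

Let dp[i][j] be the LCS length of the first i bases of fragment 1 and the first j bases of fragment 2. dp[i][j] = dp[i-1][j-1]+1 when the i-th and j-th bases match, else max(dp[i-1][j], dp[i][j-1]).
    ·  G  G  C  C  G
 ·  0  0  0  0  0  0
 C  0  0  0  1  1  1
 T  0  0  0  1  1  1
 A  0  0  0  1  1  1
 C  0  0  0  1  2  2
 G  0  1  1  1  2  3
 T  0  1  1  1  2  3
 T  0  1  1  1  2  3
 A  0  1  1  1  2  3
dp[8][5] = 3. One LCS (by backtracking along matches): CCG.

3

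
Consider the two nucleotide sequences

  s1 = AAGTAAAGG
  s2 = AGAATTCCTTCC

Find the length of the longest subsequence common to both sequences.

Pick A [2,1] → G [3,2] → A [5,3] → A [6,4]; all 4 bases appear in both, in order. dp[9][12] = 4 confirms this is the maximum.

4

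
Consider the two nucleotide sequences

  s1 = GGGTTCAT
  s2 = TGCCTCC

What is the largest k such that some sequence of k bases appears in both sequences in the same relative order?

Let dp[i][j] be the LCS length of the first i bases of s1 and the first j bases of s2. dp[i][j] = dp[i-1][j-1]+1 when the i-th and j-th bases match, else max(dp[i-1][j], dp[i][j-1]).
    ·  T  G  C  C  T  C  C
 ·  0  0  0  0  0  0  0  0
 G  0  0  1  1  1  1  1  1
 G  0  0  1  1  1  1  1  1
 G  0  0  1  1  1  1  1  1
 T  0  1  1  1  1  2  2  2
 T  0  1  1  1  1  2  2  2
 C  0  1  1  2  2  2  3  3
 A  0  1  1  2  2  2  3  3
 T  0  1  1  2  2  3  3  3
dp[8][7] = 3. One LCS (by backtracking along matches): GTC.

3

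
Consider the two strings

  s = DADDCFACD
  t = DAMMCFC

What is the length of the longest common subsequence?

Match D (s #1, t #1) → A (s #2, t #2) → C (s #5, t #5) → F (s #6, t #6) → C (s #8, t #7) — 5 characters in the same relative order in both, and the DP table's final entry dp[9][7] is also 5, so no common subsequence is longer.

5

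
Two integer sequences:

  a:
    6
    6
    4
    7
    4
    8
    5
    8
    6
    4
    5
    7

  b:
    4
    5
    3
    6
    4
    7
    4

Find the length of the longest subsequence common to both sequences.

5

Let dp[i][j] be the LCS length of the first i values of a and the first j values of b. dp[i][j] = dp[i-1][j-1]+1 when the i-th and j-th values match, else max(dp[i-1][j], dp[i][j-1]).
    ·  4  5  3  6  4  7  4
 ·  0  0  0  0  0  0  0  0
 6  0  0  0  0  1  1  1  1
 6  0  0  0  0  1  1  1  1
 4  0  1  1  1  1  2  2  2
 7  0  1  1  1  1  2  3  3
 4  0  1  1  1  1  2  3  4
 8  0  1  1  1  1  2  3  4
 5  0  1  2  2  2  2  3  4
 8  0  1  2  2  2  2  3  4
 6  0  1  2  2  3  3  3  4
 4  0  1  2  2  3  4  4  4
 5  0  1  2  2  3  4  4  4
 7  0  1  2  2  3  4  5  5
dp[12][7] = 5. One LCS (by backtracking along matches): 4, 5, 6, 4, 7.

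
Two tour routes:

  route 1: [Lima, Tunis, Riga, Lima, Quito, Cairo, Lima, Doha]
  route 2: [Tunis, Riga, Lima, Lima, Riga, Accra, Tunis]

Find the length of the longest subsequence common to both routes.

Match Tunis (route 1 #2, route 2 #1), Riga (route 1 #3, route 2 #2), Lima (route 1 #4, route 2 #3), Lima (route 1 #7, route 2 #4) — 4 stops in the same relative order in both, and the DP table's final entry dp[8][7] is also 4, so no common subsequence is longer.

4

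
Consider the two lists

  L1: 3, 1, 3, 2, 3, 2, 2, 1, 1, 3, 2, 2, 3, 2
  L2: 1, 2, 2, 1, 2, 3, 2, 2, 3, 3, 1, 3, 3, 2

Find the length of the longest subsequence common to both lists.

One common subsequence of length 9: 1 [2,4] → 2 [4,5] → 3 [5,6] → 2 [6,7] → 2 [7,8] → 1 [9,11] → 3 [10,12] → 3 [13,13] → 2 [14,14]. The LCS DP gives dp[14][14] = 9, so this is optimal.

9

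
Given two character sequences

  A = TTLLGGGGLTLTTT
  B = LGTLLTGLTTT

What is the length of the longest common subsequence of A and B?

8

Match T at A[2]=B[3], then L at A[3]=B[4], then L at A[4]=B[5], then G at A[8]=B[7], then L at A[11]=B[8], then T at A[12]=B[9], then T at A[13]=B[10], then T at A[14]=B[11] — 8 characters in the same relative order in both. Since dp[14][11] = 8, nothing longer is possible.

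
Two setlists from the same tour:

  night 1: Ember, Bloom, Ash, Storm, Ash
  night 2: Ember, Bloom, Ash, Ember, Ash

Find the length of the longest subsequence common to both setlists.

Taking Ember (night 1 #1, night 2 #1), Bloom (night 1 #2, night 2 #2), Ash (night 1 #3, night 2 #3), Ash (night 1 #5, night 2 #5) gives a common subsequence of length 4. The LCS DP gives dp[5][5] = 4, so this is optimal.

4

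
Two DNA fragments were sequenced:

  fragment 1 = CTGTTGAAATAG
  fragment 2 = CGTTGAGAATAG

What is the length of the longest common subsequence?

11

Let dp[i][j] be the LCS length of the first i bases of fragment 1 and the first j bases of fragment 2. dp[i][j] = dp[i-1][j-1]+1 when the i-th and j-th bases match, else max(dp[i-1][j], dp[i][j-1]).
    ·  C  G  T  T  G  A  G  A  A  T  A  G
 ·  0  0  0  0  0  0  0  0  0  0  0  0  0
 C  0  1  1  1  1  1  1  1  1  1  1  1  1
 T  0  1  1  2  2  2  2  2  2  2  2  2  2
 G  0  1  2  2  2  3  3  3  3  3  3  3  3
 T  0  1  2  3  3  3  3  3  3  3  4  4  4
 T  0  1  2  3  4  4  4  4  4  4  4  4  4
 G  0  1  2  3  4  5  5  5  5  5  5  5  5
 A  0  1  2  3  4  5  6  6  6  6  6  6  6
 A  0  1  2  3  4  5  6  6  7  7  7  7  7
 A  0  1  2  3  4  5  6  6  7  8  8  8  8
 T  0  1  2  3  4  5  6  6  7  8  9  9  9
 A  0  1  2  3  4  5  6  6  7  8  9 10 10
 G  0  1  2  3  4  5  6  7  7  8  9 10 11
dp[12][12] = 11. One LCS (by backtracking along matches): CGTTGAAATAG.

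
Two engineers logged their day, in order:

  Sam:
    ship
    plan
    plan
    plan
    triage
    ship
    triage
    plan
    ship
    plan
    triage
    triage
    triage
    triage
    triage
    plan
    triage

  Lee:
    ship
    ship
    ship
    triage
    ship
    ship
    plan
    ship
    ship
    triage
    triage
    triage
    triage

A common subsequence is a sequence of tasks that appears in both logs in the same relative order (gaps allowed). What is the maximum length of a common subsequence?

Match ship (Sam #1, Lee #3); then triage (Sam #5, Lee #4); then ship (Sam #6, Lee #6); then plan (Sam #8, Lee #7); then ship (Sam #9, Lee #9); then triage (Sam #13, Lee #10); then triage (Sam #14, Lee #11); then triage (Sam #15, Lee #12); then triage (Sam #17, Lee #13) — 9 tasks in the same relative order in both. The LCS DP gives dp[17][13] = 9, so this is optimal.

9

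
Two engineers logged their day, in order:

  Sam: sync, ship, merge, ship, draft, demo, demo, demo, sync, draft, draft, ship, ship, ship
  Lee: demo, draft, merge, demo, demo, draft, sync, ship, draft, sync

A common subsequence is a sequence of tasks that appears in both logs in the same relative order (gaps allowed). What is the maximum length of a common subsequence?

5

Pick merge at Sam[3]=Lee[3]; then demo at Sam[6]=Lee[4]; then demo at Sam[7]=Lee[5]; then sync at Sam[9]=Lee[7]; then draft at Sam[10]=Lee[9]; all 5 tasks appear in both, in order. The LCS DP gives dp[14][10] = 5, so this is optimal.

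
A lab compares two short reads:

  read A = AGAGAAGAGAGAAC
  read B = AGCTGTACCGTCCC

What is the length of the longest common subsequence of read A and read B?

One common subsequence of length 6: A [1,1], then G [2,2], then G [4,5], then A [5,7], then G [7,10], then C [14,14]. The LCS DP gives dp[14][14] = 6, so this is optimal.

6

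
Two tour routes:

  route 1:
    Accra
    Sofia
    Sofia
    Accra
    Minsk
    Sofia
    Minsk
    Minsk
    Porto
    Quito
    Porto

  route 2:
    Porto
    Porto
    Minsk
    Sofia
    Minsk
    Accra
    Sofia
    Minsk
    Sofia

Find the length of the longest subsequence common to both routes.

4

Pick Accra at route 1[1]=route 2[6], Sofia at route 1[3]=route 2[7], Minsk at route 1[5]=route 2[8], Sofia at route 1[6]=route 2[9]; all 4 stops appear in both, in order. Since dp[11][9] = 4, nothing longer is possible.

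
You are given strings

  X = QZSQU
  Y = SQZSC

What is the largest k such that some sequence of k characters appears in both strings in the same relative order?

Taking Q (X #1, Y #2) → Z (X #2, Y #3) → S (X #3, Y #4) gives a common subsequence of length 3. dp[5][5] = 3 confirms this is the maximum.

3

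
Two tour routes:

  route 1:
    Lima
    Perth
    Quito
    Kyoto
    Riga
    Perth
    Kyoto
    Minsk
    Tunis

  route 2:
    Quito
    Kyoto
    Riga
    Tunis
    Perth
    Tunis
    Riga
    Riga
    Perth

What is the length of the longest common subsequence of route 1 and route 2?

One common subsequence of length 5: Quito [3,1] → Kyoto [4,2] → Riga [5,3] → Perth [6,5] → Tunis [9,6]. Since dp[9][9] = 5, nothing longer is possible.

5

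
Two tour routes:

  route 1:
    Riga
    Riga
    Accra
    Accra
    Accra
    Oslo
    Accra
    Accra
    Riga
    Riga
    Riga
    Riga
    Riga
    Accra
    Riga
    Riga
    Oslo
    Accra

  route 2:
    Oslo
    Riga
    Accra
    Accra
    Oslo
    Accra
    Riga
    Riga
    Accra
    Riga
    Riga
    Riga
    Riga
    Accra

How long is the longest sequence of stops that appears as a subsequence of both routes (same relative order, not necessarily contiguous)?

12

Pick Riga at route 1[2]=route 2[2], then Accra at route 1[4]=route 2[3], then Accra at route 1[5]=route 2[4], then Oslo at route 1[6]=route 2[5], then Accra at route 1[8]=route 2[6], then Riga at route 1[9]=route 2[7], then Riga at route 1[10]=route 2[8], then Riga at route 1[12]=route 2[10], then Riga at route 1[13]=route 2[11], then Riga at route 1[15]=route 2[12], then Riga at route 1[16]=route 2[13], then Accra at route 1[18]=route 2[14]; all 12 stops appear in both, in order. The LCS DP gives dp[18][14] = 12, so this is optimal.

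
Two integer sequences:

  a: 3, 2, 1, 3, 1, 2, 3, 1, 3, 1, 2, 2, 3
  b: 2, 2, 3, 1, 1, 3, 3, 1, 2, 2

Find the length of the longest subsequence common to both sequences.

One common subsequence of length 8: 3 (a #1, b #3), then 1 (a #3, b #4), then 1 (a #5, b #5), then 3 (a #7, b #6), then 3 (a #9, b #7), then 1 (a #10, b #8), then 2 (a #11, b #9), then 2 (a #12, b #10). Since dp[13][10] = 8, nothing longer is possible.

8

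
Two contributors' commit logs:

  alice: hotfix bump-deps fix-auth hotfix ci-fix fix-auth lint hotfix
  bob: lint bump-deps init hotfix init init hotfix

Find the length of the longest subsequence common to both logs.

One common subsequence of length 3: bump-deps [2,2], then hotfix [4,4], then hotfix [8,7]. Since dp[8][7] = 3, nothing longer is possible.

3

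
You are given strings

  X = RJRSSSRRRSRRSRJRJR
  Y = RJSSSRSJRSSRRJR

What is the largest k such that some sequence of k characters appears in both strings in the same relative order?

13

One common subsequence of length 13: R [1,1] → J [2,2] → S [4,3] → S [5,4] → S [6,5] → R [7,6] → R [9,9] → S [10,10] → S [13,11] → R [14,12] → R [16,13] → J [17,14] → R [18,15]. The LCS DP gives dp[18][15] = 13, so this is optimal.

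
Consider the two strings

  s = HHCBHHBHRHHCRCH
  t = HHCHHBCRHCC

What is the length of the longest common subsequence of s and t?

10

One common subsequence of length 10: H at s[1]=t[1] → H at s[2]=t[2] → C at s[3]=t[3] → H at s[5]=t[4] → H at s[6]=t[5] → B at s[7]=t[6] → R at s[9]=t[8] → H at s[11]=t[9] → C at s[12]=t[10] → C at s[14]=t[11]. dp[15][11] = 10 confirms this is the maximum.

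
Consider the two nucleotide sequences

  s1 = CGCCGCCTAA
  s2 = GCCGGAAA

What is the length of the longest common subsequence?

6

Let dp[i][j] be the LCS length of the first i bases of s1 and the first j bases of s2. dp[i][j] = dp[i-1][j-1]+1 when the i-th and j-th bases match, else max(dp[i-1][j], dp[i][j-1]).
    ·  G  C  C  G  G  A  A  A
 ·  0  0  0  0  0  0  0  0  0
 C  0  0  1  1  1  1  1  1  1
 G  0  1  1  1  2  2  2  2  2
 C  0  1  2  2  2  2  2  2  2
 C  0  1  2  3  3  3  3  3  3
 G  0  1  2  3  4  4  4  4  4
 C  0  1  2  3  4  4  4  4  4
 C  0  1  2  3  4  4  4  4  4
 T  0  1  2  3  4  4  4  4  4
 A  0  1  2  3  4  4  5  5  5
 A  0  1  2  3  4  4  5  6  6
dp[10][8] = 6. One LCS (by backtracking along matches): GCCGAA.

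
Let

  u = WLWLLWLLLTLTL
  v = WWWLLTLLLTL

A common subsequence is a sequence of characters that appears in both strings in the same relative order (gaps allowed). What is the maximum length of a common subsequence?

Taking W [1,2]; then W [3,3]; then L [4,4]; then L [5,5]; then L [8,7]; then L [9,8]; then L [11,9]; then T [12,10]; then L [13,11] gives a common subsequence of length 9. The LCS DP gives dp[13][11] = 9, so this is optimal.

9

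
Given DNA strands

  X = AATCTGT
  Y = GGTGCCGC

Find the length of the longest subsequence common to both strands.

3

Taking T [3,3], then C [4,6], then G [6,7] gives a common subsequence of length 3, and the DP table's final entry dp[7][8] is also 3, so no common subsequence is longer.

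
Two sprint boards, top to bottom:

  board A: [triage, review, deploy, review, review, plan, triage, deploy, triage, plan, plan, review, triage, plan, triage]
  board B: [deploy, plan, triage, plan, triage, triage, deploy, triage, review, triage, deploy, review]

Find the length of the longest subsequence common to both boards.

7

Match triage (board A #1, board B #3) → plan (board A #6, board B #4) → triage (board A #7, board B #6) → deploy (board A #8, board B #7) → triage (board A #9, board B #8) → review (board A #12, board B #9) → triage (board A #13, board B #10) — 7 tasks in the same relative order in both. dp[15][12] = 7 confirms this is the maximum.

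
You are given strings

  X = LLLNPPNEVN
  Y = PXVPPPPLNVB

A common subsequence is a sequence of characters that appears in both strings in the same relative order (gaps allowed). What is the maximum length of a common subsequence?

4

Let dp[i][j] be the LCS length of the first i characters of X and the first j characters of Y. dp[i][j] = dp[i-1][j-1]+1 when the i-th and j-th characters match, else max(dp[i-1][j], dp[i][j-1]).
    ·  P  X  V  P  P  P  P  L  N  V  B
 ·  0  0  0  0  0  0  0  0  0  0  0  0
 L  0  0  0  0  0  0  0  0  1  1  1  1
 L  0  0  0  0  0  0  0  0  1  1  1  1
 L  0  0  0  0  0  0  0  0  1  1  1  1
 N  0  0  0  0  0  0  0  0  1  2  2  2
 P  0  1  1  1  1  1  1  1  1  2  2  2
 P  0  1  1  1  2  2  2  2  2  2  2  2
 N  0  1  1  1  2  2  2  2  2  3  3  3
 E  0  1  1  1  2  2  2  2  2  3  3  3
 V  0  1  1  2  2  2  2  2  2  3  4  4
 N  0  1  1  2  2  2  2  2  2  3  4  4
dp[10][11] = 4. One LCS (by backtracking along matches): PPNV.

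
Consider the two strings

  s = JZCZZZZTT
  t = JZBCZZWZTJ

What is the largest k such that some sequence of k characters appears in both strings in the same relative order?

7

Let dp[i][j] be the LCS length of the first i characters of s and the first j characters of t. dp[i][j] = dp[i-1][j-1]+1 when the i-th and j-th characters match, else max(dp[i-1][j], dp[i][j-1]).
    ·  J  Z  B  C  Z  Z  W  Z  T  J
 ·  0  0  0  0  0  0  0  0  0  0  0
 J  0  1  1  1  1  1  1  1  1  1  1
 Z  0  1  2  2  2  2  2  2  2  2  2
 C  0  1  2  2  3  3  3  3  3  3  3
 Z  0  1  2  2  3  4  4  4  4  4  4
 Z  0  1  2  2  3  4  5  5  5  5  5
 Z  0  1  2  2  3  4  5  5  6  6  6
 Z  0  1  2  2  3  4  5  5  6  6  6
 T  0  1  2  2  3  4  5  5  6  7  7
 T  0  1  2  2  3  4  5  5  6  7  7
dp[9][10] = 7. One LCS (by backtracking along matches): JZCZZZT.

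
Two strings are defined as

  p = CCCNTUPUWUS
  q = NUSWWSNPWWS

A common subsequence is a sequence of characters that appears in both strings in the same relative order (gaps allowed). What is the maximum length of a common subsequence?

5

Let dp[i][j] be the LCS length of the first i characters of p and the first j characters of q. dp[i][j] = dp[i-1][j-1]+1 when the i-th and j-th characters match, else max(dp[i-1][j], dp[i][j-1]).
    ·  N  U  S  W  W  S  N  P  W  W  S
 ·  0  0  0  0  0  0  0  0  0  0  0  0
 C  0  0  0  0  0  0  0  0  0  0  0  0
 C  0  0  0  0  0  0  0  0  0  0  0  0
 C  0  0  0  0  0  0  0  0  0  0  0  0
 N  0  1  1  1  1  1  1  1  1  1  1  1
 T  0  1  1  1  1  1  1  1  1  1  1  1
 U  0  1  2  2  2  2  2  2  2  2  2  2
 P  0  1  2  2  2  2  2  2  3  3  3  3
 U  0  1  2  2  2  2  2  2  3  3  3  3
 W  0  1  2  2  3  3  3  3  3  4  4  4
 U  0  1  2  2  3  3  3  3  3  4  4  4
 S  0  1  2  3  3  3  4  4  4  4  4  5
dp[11][11] = 5. One LCS (by backtracking along matches): NUPWS.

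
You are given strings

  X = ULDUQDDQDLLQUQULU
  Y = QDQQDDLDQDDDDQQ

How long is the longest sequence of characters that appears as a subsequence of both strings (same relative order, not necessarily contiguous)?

8

Taking L [2,7], D [3,8], Q [5,9], D [6,11], D [7,12], D [9,13], Q [12,14], Q [14,15] gives a common subsequence of length 8. Since dp[17][15] = 8, nothing longer is possible.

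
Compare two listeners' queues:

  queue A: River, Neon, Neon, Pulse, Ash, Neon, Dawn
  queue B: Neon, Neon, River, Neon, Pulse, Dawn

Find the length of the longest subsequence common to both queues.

Taking River [1,3], then Neon [3,4], then Pulse [4,5], then Dawn [7,6] gives a common subsequence of length 4. dp[7][6] = 4 confirms this is the maximum.

4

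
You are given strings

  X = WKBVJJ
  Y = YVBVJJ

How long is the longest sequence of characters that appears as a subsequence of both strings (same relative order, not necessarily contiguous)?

Pick B [3,3], V [4,4], J [5,5], J [6,6]; all 4 characters appear in both, in order. The LCS DP gives dp[6][6] = 4, so this is optimal.

4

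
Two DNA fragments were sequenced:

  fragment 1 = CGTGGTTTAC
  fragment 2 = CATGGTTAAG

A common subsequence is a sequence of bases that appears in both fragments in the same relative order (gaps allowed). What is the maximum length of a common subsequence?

Match C (fragment 1 #1, fragment 2 #1); then T (fragment 1 #3, fragment 2 #3); then G (fragment 1 #4, fragment 2 #4); then G (fragment 1 #5, fragment 2 #5); then T (fragment 1 #6, fragment 2 #6); then T (fragment 1 #7, fragment 2 #7); then A (fragment 1 #9, fragment 2 #9) — 7 bases in the same relative order in both. Since dp[10][10] = 7, nothing longer is possible.

7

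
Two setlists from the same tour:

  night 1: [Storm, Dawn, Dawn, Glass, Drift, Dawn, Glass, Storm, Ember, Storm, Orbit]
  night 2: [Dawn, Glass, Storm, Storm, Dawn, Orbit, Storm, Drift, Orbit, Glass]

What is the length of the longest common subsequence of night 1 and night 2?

5

Taking Dawn [3,1] → Glass [4,2] → Dawn [6,5] → Storm [8,7] → Orbit [11,9] gives a common subsequence of length 5, and the DP table's final entry dp[11][10] is also 5, so no common subsequence is longer.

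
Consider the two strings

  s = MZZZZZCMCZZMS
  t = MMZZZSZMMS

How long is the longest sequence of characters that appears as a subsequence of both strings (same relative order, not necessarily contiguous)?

Let dp[i][j] be the LCS length of the first i characters of s and the first j characters of t. dp[i][j] = dp[i-1][j-1]+1 when the i-th and j-th characters match, else max(dp[i-1][j], dp[i][j-1]).
    ·  M  M  Z  Z  Z  S  Z  M  M  S
 ·  0  0  0  0  0  0  0  0  0  0  0
 M  0  1  1  1  1  1  1  1  1  1  1
 Z  0  1  1  2  2  2  2  2  2  2  2
 Z  0  1  1  2  3  3  3  3  3  3  3
 Z  0  1  1  2  3  4  4  4  4  4  4
 Z  0  1  1  2  3  4  4  5  5  5  5
 Z  0  1  1  2  3  4  4  5  5  5  5
 C  0  1  1  2  3  4  4  5  5  5  5
 M  0  1  2  2  3  4  4  5  6  6  6
 C  0  1  2  2  3  4  4  5  6  6  6
 Z  0  1  2  3  3  4  4  5  6  6  6
 Z  0  1  2  3  4  4  4  5  6  6  6
 M  0  1  2  3  4  4  4  5  6  7  7
 S  0  1  2  3  4  4  5  5  6  7  8
dp[13][10] = 8. One LCS (by backtracking along matches): MZZZZMMS.

8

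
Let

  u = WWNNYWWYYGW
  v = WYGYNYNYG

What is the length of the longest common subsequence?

Let dp[i][j] be the LCS length of the first i characters of u and the first j characters of v. dp[i][j] = dp[i-1][j-1]+1 when the i-th and j-th characters match, else max(dp[i-1][j], dp[i][j-1]).
    ·  W  Y  G  Y  N  Y  N  Y  G
 ·  0  0  0  0  0  0  0  0  0  0
 W  0  1  1  1  1  1  1  1  1  1
 W  0  1  1  1  1  1  1  1  1  1
 N  0  1  1  1  1  2  2  2  2  2
 N  0  1  1  1  1  2  2  3  3  3
 Y  0  1  2  2  2  2  3  3  4  4
 W  0  1  2  2  2  2  3  3  4  4
 W  0  1  2  2  2  2  3  3  4  4
 Y  0  1  2  2  3  3  3  3  4  4
 Y  0  1  2  2  3  3  4  4  4  4
 G  0  1  2  3  3  3  4  4  4  5
 W  0  1  2  3  3  3  4  4  4  5
dp[11][9] = 5. One LCS (by backtracking along matches): WNNYG.

5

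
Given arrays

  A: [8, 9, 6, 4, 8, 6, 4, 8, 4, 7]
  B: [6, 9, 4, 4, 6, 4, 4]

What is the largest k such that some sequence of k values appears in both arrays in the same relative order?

5

Match 9 [2,2], 4 [4,4], 6 [6,5], 4 [7,6], 4 [9,7] — 5 values in the same relative order in both. The LCS DP gives dp[10][7] = 5, so this is optimal.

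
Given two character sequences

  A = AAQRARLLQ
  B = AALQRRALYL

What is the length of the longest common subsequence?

7

Let dp[i][j] be the LCS length of the first i characters of A and the first j characters of B. dp[i][j] = dp[i-1][j-1]+1 when the i-th and j-th characters match, else max(dp[i-1][j], dp[i][j-1]).
    ·  A  A  L  Q  R  R  A  L  Y  L
 ·  0  0  0  0  0  0  0  0  0  0  0
 A  0  1  1  1  1  1  1  1  1  1  1
 A  0  1  2  2  2  2  2  2  2  2  2
 Q  0  1  2  2  3  3  3  3  3  3  3
 R  0  1  2  2  3  4  4  4  4  4  4
 A  0  1  2  2  3  4  4  5  5  5  5
 R  0  1  2  2  3  4  5  5  5  5  5
 L  0  1  2  3  3  4  5  5  6  6  6
 L  0  1  2  3  3  4  5  5  6  6  7
 Q  0  1  2  3  4  4  5  5  6  6  7
dp[9][10] = 7. One LCS (by backtracking along matches): AAQRALL.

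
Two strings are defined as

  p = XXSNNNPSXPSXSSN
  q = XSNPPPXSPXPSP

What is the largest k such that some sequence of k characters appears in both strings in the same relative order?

8

Match X [2,1], S [3,2], N [4,3], P [7,6], S [8,8], X [9,10], P [10,11], S [11,12] — 8 characters in the same relative order in both. Since dp[15][13] = 8, nothing longer is possible.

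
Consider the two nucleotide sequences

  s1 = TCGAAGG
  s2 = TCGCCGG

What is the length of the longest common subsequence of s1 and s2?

5

Taking T [1,1], then C [2,2], then G [3,3], then G [6,6], then G [7,7] gives a common subsequence of length 5, and the DP table's final entry dp[7][7] is also 5, so no common subsequence is longer.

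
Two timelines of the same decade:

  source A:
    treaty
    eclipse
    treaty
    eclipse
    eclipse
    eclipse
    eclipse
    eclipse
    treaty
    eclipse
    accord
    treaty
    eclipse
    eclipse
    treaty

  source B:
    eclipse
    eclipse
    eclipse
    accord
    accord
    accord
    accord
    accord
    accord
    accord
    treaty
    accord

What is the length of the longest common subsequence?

5

Pick eclipse (source A #2, source B #1), then eclipse (source A #4, source B #2), then eclipse (source A #5, source B #3), then treaty (source A #9, source B #11), then accord (source A #11, source B #12); all 5 events appear in both, in order, and the DP table's final entry dp[15][12] is also 5, so no common subsequence is longer.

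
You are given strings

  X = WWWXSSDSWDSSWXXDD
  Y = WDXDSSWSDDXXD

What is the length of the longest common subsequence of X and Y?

Pick W [1,1], then X [4,3], then S [5,6], then S [6,8], then D [7,9], then D [10,10], then X [14,11], then X [15,12], then D [17,13]; all 9 characters appear in both, in order. The LCS DP gives dp[17][13] = 9, so this is optimal.

9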